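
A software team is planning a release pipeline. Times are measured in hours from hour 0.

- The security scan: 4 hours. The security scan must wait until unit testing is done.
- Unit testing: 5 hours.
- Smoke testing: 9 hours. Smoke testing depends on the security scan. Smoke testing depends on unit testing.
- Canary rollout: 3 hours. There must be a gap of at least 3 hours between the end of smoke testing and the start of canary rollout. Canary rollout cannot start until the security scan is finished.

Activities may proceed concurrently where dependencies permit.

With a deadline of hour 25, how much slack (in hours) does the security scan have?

Unit testing can start immediately at hour 0; it finishes at hour 5.
The security scan waits on unit testing (finishes hour 5), so it starts at hour 5 and finishes at 5 + 4 = hour 9.

Working backward from the deadline:
Nothing follows canary rollout; the deadline of hour 25 is its only limit. It must start by 25 − 3 = hour 22.
Since canary rollout (must start by hour 22, minus 3-hour gap → hour 19) depends on it, smoke testing must finish by hour 19. Backing off its 9-hour duration gives a latest start of hour 10.
The security scan must finish in time for smoke testing (must start by hour 10); canary rollout (must start by hour 22). The tightest is hour 10, so the security scan must start by 10 − 4 = hour 6.
So the security scan can start as early as hour 5 and as late as hour 6, giving 6 − 5 = 1 hour of slack.

1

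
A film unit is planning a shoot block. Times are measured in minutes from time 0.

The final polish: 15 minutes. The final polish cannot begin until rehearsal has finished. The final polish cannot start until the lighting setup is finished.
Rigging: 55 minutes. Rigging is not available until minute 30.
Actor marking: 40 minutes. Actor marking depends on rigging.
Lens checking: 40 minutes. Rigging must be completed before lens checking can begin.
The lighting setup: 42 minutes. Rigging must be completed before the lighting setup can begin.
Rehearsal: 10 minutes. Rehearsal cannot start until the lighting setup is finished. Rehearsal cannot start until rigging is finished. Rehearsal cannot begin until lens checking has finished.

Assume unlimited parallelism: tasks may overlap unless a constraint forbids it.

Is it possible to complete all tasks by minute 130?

No

Rigging cannot begin until its own release at minute 30. It runs from minute 30 to 30 + 55 = minute 85.
After rigging (finishes minute 85), actor marking can start at minute 85 and finishes at minute 125.
Lens checking cannot begin until rigging (finishes minute 85). It runs from minute 85 to 85 + 40 = minute 125.
After rigging (finishes minute 85), the lighting setup can start at minute 85 and finishes at minute 127.
Rehearsal cannot start until the lighting setup (finishes minute 127); rigging (finishes minute 85); lens checking (finishes minute 125). The controlling bound is minute 127, so rehearsal finishes at 127 + 10 = minute 137.
The final polish needs all of rehearsal (finishes minute 137); the lighting setup (finishes minute 127). That puts its earliest start at minute 137; it finishes at 137 + 15 = minute 152.
The earliest everything can be done is minute 152, which is after the deadline of 130, so it is not possible.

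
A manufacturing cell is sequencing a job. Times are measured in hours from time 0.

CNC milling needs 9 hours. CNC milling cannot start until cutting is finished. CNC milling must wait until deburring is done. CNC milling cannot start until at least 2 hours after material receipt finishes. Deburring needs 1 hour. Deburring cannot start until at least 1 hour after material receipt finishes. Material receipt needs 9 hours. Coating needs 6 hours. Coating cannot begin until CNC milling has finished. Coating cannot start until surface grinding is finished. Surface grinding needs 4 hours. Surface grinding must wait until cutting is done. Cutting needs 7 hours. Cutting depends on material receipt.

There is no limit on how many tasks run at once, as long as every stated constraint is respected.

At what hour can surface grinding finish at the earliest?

20

Material receipt has no prerequisites, so it starts at hour 0 and finishes at hour 9.
Cutting waits on material receipt (finishes hour 9), so it starts at hour 9 and finishes at 9 + 7 = hour 16.
Surface grinding cannot begin until cutting (finishes hour 16). It runs from hour 16 to 16 + 4 = hour 20.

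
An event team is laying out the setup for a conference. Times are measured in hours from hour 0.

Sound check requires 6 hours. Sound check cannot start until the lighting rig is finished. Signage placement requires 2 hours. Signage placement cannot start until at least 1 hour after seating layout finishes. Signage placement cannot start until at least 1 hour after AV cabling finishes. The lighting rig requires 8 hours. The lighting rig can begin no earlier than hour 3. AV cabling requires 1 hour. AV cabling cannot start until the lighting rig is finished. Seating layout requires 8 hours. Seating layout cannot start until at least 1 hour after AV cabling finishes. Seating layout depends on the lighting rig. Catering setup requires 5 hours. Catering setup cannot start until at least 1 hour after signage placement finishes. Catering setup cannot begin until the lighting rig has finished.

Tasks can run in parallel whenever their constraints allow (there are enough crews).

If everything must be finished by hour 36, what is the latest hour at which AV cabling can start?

17

Catering setup must finish by hour 36; it takes 5 hours, so it must start by 36 − 5 = hour 31.
Signage placement feeds into catering setup (must start by hour 31, minus 1-hour gap → hour 30); so signage placement must finish by hour 30 and therefore start by hour 28.
Seating layout has to be done before signage placement (must start by hour 28, minus 1-hour gap → hour 27). That means finishing by hour 27, i.e. starting by 27 − 8 = hour 19.
AV cabling must finish in time for seating layout (must start by hour 19, minus 1-hour gap → hour 18); signage placement (must start by hour 28, minus 1-hour gap → hour 27). The tightest is hour 18, so AV cabling must start by 18 − 1 = hour 17.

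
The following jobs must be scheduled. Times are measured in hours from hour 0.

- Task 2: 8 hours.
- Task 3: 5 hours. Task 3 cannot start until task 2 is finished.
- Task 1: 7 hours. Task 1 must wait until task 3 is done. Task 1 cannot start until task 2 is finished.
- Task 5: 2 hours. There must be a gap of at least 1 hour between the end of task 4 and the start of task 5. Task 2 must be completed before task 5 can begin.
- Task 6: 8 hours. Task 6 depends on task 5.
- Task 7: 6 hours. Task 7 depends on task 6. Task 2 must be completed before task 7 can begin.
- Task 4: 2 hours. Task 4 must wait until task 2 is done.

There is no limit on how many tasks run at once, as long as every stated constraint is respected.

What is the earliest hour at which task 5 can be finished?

13

Nothing blocks task 2, so it runs from hour 0 to hour 8.
After task 2 (finishes hour 8), task 4 can start at hour 8 and finishes at hour 10.
Task 5 cannot start until task 4 (finishes hour 10, plus 1-hour gap → hour 11); task 2 (finishes hour 8). The controlling bound is hour 11, so task 5 finishes at 11 + 2 = hour 13.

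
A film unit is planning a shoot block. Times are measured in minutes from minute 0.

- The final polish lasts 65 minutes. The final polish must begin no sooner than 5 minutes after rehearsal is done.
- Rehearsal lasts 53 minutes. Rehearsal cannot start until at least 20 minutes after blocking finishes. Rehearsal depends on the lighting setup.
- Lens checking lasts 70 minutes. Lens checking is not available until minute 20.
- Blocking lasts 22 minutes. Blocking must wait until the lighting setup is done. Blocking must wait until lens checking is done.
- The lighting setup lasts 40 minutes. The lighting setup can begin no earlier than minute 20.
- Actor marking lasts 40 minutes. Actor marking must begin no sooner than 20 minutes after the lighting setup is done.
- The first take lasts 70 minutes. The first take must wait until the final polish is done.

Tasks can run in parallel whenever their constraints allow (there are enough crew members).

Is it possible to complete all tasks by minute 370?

Yes

Lens checking cannot begin until its own release at minute 20. It runs from minute 20 to 20 + 70 = minute 90.
After its own release at minute 20, the lighting setup can start at minute 20 and finishes at minute 60.
Actor marking waits on the lighting setup (finishes minute 60, plus 20-minute gap → minute 80), so it starts at minute 80 and finishes at 80 + 40 = minute 120.
Blocking has to wait for the lighting setup (finishes minute 60); lens checking (finishes minute 90). The latest of these is minute 90, so blocking runs minute 90 to 90 + 22 = minute 112.
Rehearsal needs all of blocking (finishes minute 112, plus 20-minute gap → minute 132); the lighting setup (finishes minute 60). That puts its earliest start at minute 132; it finishes at 132 + 53 = minute 185.
The final polish cannot begin until rehearsal (finishes minute 185, plus 5-minute gap → minute 190). It runs from minute 190 to 190 + 65 = minute 255.
After the final polish (finishes minute 255), the first take can start at minute 255 and finishes at minute 325.
Every task is finished by minute 325, which is no later than the deadline of 370, so the schedule is feasible.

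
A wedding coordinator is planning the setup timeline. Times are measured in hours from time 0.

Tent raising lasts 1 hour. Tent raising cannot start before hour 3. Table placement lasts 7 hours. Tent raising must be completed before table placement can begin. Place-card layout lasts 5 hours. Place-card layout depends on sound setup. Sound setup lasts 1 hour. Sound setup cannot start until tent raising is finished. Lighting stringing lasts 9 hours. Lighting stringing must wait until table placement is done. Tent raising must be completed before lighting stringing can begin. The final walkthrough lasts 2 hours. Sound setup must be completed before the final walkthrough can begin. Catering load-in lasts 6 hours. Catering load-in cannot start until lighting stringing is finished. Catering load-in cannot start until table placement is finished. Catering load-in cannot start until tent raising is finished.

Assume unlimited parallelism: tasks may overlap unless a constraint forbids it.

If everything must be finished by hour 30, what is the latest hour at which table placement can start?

Catering load-in has no dependents, so it just needs to finish by hour 30. Starting by 30 − 6 = hour 24 achieves that.
Lighting stringing has to be done before catering load-in (must start by hour 24). That means finishing by hour 24, i.e. starting by 24 − 9 = hour 15.
Table placement feeds lighting stringing (must start by hour 15); catering load-in (must start by hour 24). Taking the minimum, table placement must finish by hour 15 and start by 15 − 7 = hour 8.

8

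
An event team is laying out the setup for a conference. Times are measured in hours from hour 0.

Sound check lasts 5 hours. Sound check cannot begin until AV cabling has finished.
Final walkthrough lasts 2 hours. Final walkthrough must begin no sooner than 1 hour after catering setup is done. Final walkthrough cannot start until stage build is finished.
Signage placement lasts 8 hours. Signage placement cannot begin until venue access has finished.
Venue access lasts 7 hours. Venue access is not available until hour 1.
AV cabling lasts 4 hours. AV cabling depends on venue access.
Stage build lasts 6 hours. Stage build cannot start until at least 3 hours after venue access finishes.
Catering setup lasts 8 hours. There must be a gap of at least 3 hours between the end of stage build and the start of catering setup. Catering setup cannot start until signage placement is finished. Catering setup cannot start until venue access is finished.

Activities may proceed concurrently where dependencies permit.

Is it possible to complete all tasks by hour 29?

Venue access cannot begin until its own release at hour 1. It runs from hour 1 to 1 + 7 = hour 8.
After venue access (finishes hour 8), signage placement can start at hour 8 and finishes at hour 16.
After venue access (finishes hour 8), AV cabling can start at hour 8 and finishes at hour 12.
After AV cabling (finishes hour 12), sound check can start at hour 12 and finishes at hour 17.
Stage build cannot begin until venue access (finishes hour 8, plus 3-hour gap → hour 11). It runs from hour 11 to 11 + 6 = hour 17.
Catering setup has to wait for stage build (finishes hour 17, plus 3-hour gap → hour 20); signage placement (finishes hour 16); venue access (finishes hour 8). The latest of these is hour 20, so catering setup runs hour 20 to 20 + 8 = hour 28.
For final walkthrough: catering setup (finishes hour 28, plus 1-hour gap → hour 29); stage build (finishes hour 17). Taking the maximum gives a start of hour 29, and it finishes at 29 + 2 = hour 31.
The earliest everything can be done is hour 31, which is after the deadline of 29, so it is not possible.

No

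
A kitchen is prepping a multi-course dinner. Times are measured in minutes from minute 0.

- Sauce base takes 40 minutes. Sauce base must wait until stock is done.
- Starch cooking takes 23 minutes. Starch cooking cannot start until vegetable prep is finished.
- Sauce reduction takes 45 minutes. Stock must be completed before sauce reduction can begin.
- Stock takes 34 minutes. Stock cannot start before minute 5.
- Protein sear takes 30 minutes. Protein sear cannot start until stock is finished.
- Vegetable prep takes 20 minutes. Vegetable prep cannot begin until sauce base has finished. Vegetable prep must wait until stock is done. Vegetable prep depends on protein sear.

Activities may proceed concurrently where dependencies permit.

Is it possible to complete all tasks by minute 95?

No

Stock cannot begin until its own release at minute 5. It runs from minute 5 to 5 + 34 = minute 39.
After stock (finishes minute 39), sauce reduction can start at minute 39 and finishes at minute 84.
After stock (finishes minute 39), protein sear can start at minute 39 and finishes at minute 69.
Sauce base waits on stock (finishes minute 39), so it starts at minute 39 and finishes at 39 + 40 = minute 79.
Vegetable prep has to wait for sauce base (finishes minute 79); stock (finishes minute 39); protein sear (finishes minute 69). The latest of these is minute 79, so vegetable prep runs minute 79 to 79 + 20 = minute 99.
After vegetable prep (finishes minute 99), starch cooking can start at minute 99 and finishes at minute 122.
The earliest everything can be done is minute 122, which is after the deadline of 95, so it is not possible.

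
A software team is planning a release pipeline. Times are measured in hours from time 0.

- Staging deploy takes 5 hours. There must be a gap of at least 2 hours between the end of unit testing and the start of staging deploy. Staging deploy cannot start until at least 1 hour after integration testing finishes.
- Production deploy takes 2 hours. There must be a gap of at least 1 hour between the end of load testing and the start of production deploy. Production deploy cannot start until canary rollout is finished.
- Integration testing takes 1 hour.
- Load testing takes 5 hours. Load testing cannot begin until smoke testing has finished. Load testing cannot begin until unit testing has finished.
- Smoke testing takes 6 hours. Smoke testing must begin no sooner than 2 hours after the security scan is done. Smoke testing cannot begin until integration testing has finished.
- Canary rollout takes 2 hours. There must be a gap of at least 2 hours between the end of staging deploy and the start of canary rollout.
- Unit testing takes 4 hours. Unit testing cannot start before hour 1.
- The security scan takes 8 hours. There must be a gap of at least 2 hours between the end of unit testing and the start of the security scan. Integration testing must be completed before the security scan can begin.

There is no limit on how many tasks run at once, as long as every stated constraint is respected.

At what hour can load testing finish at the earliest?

28

Integration testing has no prerequisites, so it starts at hour 0 and finishes at hour 1.
Unit testing cannot begin until its own release at hour 1. It runs from hour 1 to 1 + 4 = hour 5.
For the security scan: unit testing (finishes hour 5, plus 2-hour gap → hour 7); integration testing (finishes hour 1). Taking the maximum gives a start of hour 7, and it finishes at 7 + 8 = hour 15.
Smoke testing cannot start until the security scan (finishes hour 15, plus 2-hour gap → hour 17); integration testing (finishes hour 1). The controlling bound is hour 17, so smoke testing finishes at 17 + 6 = hour 23.
Load testing cannot start until smoke testing (finishes hour 23); unit testing (finishes hour 5). The controlling bound is hour 23, so load testing finishes at 23 + 5 = hour 28.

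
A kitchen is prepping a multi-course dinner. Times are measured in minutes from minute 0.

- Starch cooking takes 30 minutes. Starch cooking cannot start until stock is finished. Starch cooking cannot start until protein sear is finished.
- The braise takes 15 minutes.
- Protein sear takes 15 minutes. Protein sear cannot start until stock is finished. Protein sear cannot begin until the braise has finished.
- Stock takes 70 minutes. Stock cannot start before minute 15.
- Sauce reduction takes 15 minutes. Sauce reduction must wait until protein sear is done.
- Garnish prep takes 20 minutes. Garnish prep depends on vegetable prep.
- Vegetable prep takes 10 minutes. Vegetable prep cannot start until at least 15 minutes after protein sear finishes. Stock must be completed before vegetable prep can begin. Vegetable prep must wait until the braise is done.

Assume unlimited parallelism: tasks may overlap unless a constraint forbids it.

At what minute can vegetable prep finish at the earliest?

The braise can start immediately at minute 0; it finishes at minute 15.
Stock waits on its own release at minute 15, so it starts at minute 15 and finishes at 15 + 70 = minute 85.
Protein sear has to wait for stock (finishes minute 85); the braise (finishes minute 15). The latest of these is minute 85, so protein sear runs minute 85 to 85 + 15 = minute 100.
Vegetable prep has to wait for protein sear (finishes minute 100, plus 15-minute gap → minute 115); stock (finishes minute 85); the braise (finishes minute 15). The latest of these is minute 115, so vegetable prep runs minute 115 to 115 + 10 = minute 125.

125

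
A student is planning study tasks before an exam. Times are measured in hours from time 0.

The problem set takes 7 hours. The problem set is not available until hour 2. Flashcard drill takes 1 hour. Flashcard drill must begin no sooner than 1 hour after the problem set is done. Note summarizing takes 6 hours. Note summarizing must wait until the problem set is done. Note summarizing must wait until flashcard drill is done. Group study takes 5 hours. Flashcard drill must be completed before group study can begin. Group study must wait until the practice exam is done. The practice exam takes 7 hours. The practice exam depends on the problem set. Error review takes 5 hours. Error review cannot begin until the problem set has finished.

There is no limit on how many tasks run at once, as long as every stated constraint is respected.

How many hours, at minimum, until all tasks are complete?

The problem set waits on its own release at hour 2, so it starts at hour 2 and finishes at 2 + 7 = hour 9.
After the problem set (finishes hour 9), error review can start at hour 9 and finishes at hour 14.
The practice exam waits on the problem set (finishes hour 9), so it starts at hour 9 and finishes at 9 + 7 = hour 16.
Flashcard drill waits on the problem set (finishes hour 9, plus 1-hour gap → hour 10), so it starts at hour 10 and finishes at 10 + 1 = hour 11.
Note summarizing cannot start until the problem set (finishes hour 9); flashcard drill (finishes hour 11). The controlling bound is hour 11, so note summarizing finishes at 11 + 6 = hour 17.
Group study needs all of flashcard drill (finishes hour 11); the practice exam (finishes hour 16). That puts its earliest start at hour 16; it finishes at 16 + 5 = hour 21.
All tasks are finished once the last one completes. Finish times: The problem set at 9, Flashcard drill at 11, The practice exam at 16, Error review at 14, Group study at 21, Note summarizing at 17. The latest is hour 21.

21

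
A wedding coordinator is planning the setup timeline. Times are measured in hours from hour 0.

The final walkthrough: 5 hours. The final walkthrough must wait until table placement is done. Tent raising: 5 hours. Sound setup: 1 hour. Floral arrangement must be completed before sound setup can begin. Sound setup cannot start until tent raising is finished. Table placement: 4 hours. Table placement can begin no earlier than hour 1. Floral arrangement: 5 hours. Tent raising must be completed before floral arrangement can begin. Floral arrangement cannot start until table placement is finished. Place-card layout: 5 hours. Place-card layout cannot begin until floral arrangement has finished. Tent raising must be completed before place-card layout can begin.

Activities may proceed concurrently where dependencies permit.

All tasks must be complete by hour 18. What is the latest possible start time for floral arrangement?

Sound setup has no dependents, so it just needs to finish by hour 18. Starting by 18 − 1 = hour 17 achieves that.
To finish by hour 18, place-card layout (duration 5) must start no later than hour 13.
Floral arrangement feeds sound setup (must start by hour 17); place-card layout (must start by hour 13). Taking the minimum, floral arrangement must finish by hour 13 and start by 13 − 5 = hour 8.

8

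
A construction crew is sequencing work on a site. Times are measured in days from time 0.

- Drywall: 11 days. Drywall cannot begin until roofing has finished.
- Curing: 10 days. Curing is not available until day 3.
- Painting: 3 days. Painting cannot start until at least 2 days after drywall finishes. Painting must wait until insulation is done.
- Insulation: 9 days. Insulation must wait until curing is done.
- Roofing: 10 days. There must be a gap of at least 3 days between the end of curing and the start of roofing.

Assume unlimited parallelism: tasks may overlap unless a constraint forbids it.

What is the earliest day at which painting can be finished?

Curing cannot begin until its own release at day 3. It runs from day 3 to 3 + 10 = day 13.
Insulation cannot begin until curing (finishes day 13). It runs from day 13 to 13 + 9 = day 22.
Roofing waits on curing (finishes day 13, plus 3-day gap → day 16), so it starts at day 16 and finishes at 16 + 10 = day 26.
Drywall cannot begin until roofing (finishes day 26). It runs from day 26 to 26 + 11 = day 37.
Painting cannot start until drywall (finishes day 37, plus 2-day gap → day 39); insulation (finishes day 22). The controlling bound is day 39, so painting finishes at 39 + 3 = day 42.

42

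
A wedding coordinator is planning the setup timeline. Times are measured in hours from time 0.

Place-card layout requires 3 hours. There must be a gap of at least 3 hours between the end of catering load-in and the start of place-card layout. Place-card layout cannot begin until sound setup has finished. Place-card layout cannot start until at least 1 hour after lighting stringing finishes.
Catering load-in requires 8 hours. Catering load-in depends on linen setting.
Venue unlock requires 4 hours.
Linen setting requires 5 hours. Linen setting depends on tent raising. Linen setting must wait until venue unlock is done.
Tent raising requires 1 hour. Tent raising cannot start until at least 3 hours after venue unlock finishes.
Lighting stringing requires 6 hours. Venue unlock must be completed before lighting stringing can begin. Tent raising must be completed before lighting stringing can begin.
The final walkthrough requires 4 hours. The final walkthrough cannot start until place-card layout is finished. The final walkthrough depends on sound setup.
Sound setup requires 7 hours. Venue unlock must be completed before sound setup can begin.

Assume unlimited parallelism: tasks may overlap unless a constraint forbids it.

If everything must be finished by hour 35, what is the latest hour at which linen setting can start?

To finish by hour 35, the final walkthrough (duration 4) must start no later than hour 31.
Since the final walkthrough (must start by hour 31) depends on it, place-card layout must finish by hour 31. Backing off its 3-hour duration gives a latest start of hour 28.
Catering load-in must finish before place-card layout (must start by hour 28, minus 3-hour gap → hour 25). With an 8-hour duration, catering load-in must start by 25 − 8 = hour 17.
Linen setting feeds into catering load-in (must start by hour 17); so linen setting must finish by hour 17 and therefore start by hour 12.

12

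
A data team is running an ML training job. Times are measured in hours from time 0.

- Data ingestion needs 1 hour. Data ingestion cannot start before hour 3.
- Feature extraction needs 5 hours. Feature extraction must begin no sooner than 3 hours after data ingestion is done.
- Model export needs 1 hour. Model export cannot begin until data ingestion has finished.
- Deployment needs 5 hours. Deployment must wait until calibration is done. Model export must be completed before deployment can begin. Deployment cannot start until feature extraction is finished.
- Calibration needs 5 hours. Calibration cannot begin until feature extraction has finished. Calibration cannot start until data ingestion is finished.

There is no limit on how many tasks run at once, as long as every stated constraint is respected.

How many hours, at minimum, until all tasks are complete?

22

Data ingestion waits on its own release at hour 3, so it starts at hour 3 and finishes at 3 + 1 = hour 4.
After data ingestion (finishes hour 4), model export can start at hour 4 and finishes at hour 5.
Feature extraction waits on data ingestion (finishes hour 4, plus 3-hour gap → hour 7), so it starts at hour 7 and finishes at 7 + 5 = hour 12.
Calibration has to wait for feature extraction (finishes hour 12); data ingestion (finishes hour 4). The latest of these is hour 12, so calibration runs hour 12 to 12 + 5 = hour 17.
Deployment has to wait for calibration (finishes hour 17); model export (finishes hour 5); feature extraction (finishes hour 12). The latest of these is hour 17, so deployment runs hour 17 to 17 + 5 = hour 22.
All tasks are finished once the last one completes. Finish times: Data ingestion at 4, Feature extraction at 12, Calibration at 17, Model export at 5, Deployment at 22. The latest is hour 22.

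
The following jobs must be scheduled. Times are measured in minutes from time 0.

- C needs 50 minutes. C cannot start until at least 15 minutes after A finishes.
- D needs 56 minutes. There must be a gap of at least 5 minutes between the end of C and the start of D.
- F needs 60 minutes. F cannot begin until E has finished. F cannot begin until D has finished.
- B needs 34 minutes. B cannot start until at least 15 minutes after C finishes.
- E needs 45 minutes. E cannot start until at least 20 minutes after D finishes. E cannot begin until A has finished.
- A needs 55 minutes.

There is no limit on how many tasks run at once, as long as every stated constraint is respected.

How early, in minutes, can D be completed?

A can start immediately at minute 0; it finishes at minute 55.
C cannot begin until A (finishes minute 55, plus 15-minute gap → minute 70). It runs from minute 70 to 70 + 50 = minute 120.
After C (finishes minute 120, plus 5-minute gap → minute 125), D can start at minute 125 and finishes at minute 181.

181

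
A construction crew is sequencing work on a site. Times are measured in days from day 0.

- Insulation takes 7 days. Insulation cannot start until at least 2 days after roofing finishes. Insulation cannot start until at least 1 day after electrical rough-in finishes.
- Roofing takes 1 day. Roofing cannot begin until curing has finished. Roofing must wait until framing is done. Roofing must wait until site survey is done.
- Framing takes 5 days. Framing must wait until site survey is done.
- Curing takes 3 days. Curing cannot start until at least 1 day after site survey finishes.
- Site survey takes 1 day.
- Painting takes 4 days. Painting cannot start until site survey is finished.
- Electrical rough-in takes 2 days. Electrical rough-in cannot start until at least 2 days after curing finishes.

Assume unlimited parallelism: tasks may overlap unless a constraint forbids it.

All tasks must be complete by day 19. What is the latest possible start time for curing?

Nothing follows insulation; the deadline of day 19 is its only limit. It must start by 19 − 7 = day 12.
Roofing has to be done before insulation (must start by day 12, minus 2-day gap → day 10). That means finishing by day 10, i.e. starting by 10 − 1 = day 9.
Electrical rough-in feeds into insulation (must start by day 12, minus 1-day gap → day 11); so electrical rough-in must finish by day 11 and therefore start by day 9.
Curing feeds roofing (must start by day 9); electrical rough-in (must start by day 9, minus 2-day gap → day 7). Taking the minimum, curing must finish by day 7 and start by 7 − 3 = day 4.

4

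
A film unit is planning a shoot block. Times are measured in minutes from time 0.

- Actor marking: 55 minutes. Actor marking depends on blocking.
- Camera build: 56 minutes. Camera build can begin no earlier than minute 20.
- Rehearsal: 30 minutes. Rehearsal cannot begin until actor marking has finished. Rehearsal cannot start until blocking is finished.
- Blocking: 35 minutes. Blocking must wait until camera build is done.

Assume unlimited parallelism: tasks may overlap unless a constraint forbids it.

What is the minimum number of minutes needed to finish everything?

Camera build cannot begin until its own release at minute 20. It runs from minute 20 to 20 + 56 = minute 76.
Blocking waits on camera build (finishes minute 76), so it starts at minute 76 and finishes at 76 + 35 = minute 111.
Actor marking waits on blocking (finishes minute 111), so it starts at minute 111 and finishes at 111 + 55 = minute 166.
Rehearsal has to wait for actor marking (finishes minute 166); blocking (finishes minute 111). The latest of these is minute 166, so rehearsal runs minute 166 to 166 + 30 = minute 196.
All tasks are finished once the last one completes. Finish times: Camera build at 76, Blocking at 111, Actor marking at 166, Rehearsal at 196. The latest is minute 196.

196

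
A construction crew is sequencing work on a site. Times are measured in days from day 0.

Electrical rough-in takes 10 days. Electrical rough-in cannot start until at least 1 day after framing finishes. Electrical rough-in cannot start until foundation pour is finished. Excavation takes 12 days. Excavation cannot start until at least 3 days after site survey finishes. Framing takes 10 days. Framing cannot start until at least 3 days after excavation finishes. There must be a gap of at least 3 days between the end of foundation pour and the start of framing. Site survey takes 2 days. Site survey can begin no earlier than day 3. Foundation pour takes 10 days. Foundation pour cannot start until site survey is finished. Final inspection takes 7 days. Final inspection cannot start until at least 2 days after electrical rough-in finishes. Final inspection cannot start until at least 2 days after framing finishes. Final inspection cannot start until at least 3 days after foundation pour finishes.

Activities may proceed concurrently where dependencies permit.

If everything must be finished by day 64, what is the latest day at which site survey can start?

14

Final inspection has no dependents, so it just needs to finish by day 64. Starting by 64 − 7 = day 57 achieves that.
Electrical rough-in has to be done before final inspection (must start by day 57, minus 2-day gap → day 55). That means finishing by day 55, i.e. starting by 55 − 10 = day 45.
Framing feeds electrical rough-in (must start by day 45, minus 1-day gap → day 44); final inspection (must start by day 57, minus 2-day gap → day 55). Taking the minimum, framing must finish by day 44 and start by 44 − 10 = day 34.
Excavation feeds into framing (must start by day 34, minus 3-day gap → day 31); so excavation must finish by day 31 and therefore start by day 19.
Foundation pour must finish in time for framing (must start by day 34, minus 3-day gap → day 31); electrical rough-in (must start by day 45); final inspection (must start by day 57, minus 3-day gap → day 54). The tightest is day 31, so foundation pour must start by 31 − 10 = day 21.
For site survey: excavation (must start by day 19, minus 3-day gap → day 16); foundation pour (must start by day 21). The most restrictive is day 16; with a 2-day duration, site survey must start by day 14.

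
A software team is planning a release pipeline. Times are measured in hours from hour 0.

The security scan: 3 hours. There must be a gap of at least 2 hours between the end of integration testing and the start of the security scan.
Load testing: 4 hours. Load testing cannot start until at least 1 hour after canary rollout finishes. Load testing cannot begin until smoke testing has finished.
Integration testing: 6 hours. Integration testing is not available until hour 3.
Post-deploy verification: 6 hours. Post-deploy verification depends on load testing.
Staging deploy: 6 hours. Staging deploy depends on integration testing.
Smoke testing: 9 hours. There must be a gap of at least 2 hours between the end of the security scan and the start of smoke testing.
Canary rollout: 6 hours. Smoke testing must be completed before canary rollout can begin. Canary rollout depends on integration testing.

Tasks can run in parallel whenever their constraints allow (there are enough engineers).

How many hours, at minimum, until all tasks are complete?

After its own release at hour 3, integration testing can start at hour 3 and finishes at hour 9.
Staging deploy cannot begin until integration testing (finishes hour 9). It runs from hour 9 to 9 + 6 = hour 15.
After integration testing (finishes hour 9, plus 2-hour gap → hour 11), the security scan can start at hour 11 and finishes at hour 14.
Smoke testing waits on the security scan (finishes hour 14, plus 2-hour gap → hour 16), so it starts at hour 16 and finishes at 16 + 9 = hour 25.
For canary rollout: smoke testing (finishes hour 25); integration testing (finishes hour 9). Taking the maximum gives a start of hour 25, and it finishes at 25 + 6 = hour 31.
Load testing needs all of canary rollout (finishes hour 31, plus 1-hour gap → hour 32); smoke testing (finishes hour 25). That puts its earliest start at hour 32; it finishes at 32 + 4 = hour 36.
After load testing (finishes hour 36), post-deploy verification can start at hour 36 and finishes at hour 42.
All tasks are finished once the last one completes. Finish times: Integration testing at 9, The security scan at 14, Staging deploy at 15, Smoke testing at 25, Canary rollout at 31, Load testing at 36, Post-deploy verification at 42. The latest is hour 42.

42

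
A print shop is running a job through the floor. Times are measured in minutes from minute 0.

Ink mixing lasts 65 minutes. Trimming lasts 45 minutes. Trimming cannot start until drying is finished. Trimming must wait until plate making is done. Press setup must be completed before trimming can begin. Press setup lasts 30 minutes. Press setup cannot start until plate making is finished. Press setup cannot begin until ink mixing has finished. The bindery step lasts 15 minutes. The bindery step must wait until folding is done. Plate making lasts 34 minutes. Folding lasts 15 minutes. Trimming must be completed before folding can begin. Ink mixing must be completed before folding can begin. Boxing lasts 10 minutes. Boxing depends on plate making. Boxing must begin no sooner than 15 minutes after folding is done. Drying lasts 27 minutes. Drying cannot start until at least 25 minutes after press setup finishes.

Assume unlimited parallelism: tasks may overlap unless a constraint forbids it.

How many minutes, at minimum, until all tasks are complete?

Nothing blocks ink mixing, so it runs from minute 0 to minute 65.
Plate making has no prerequisites, so it starts at minute 0 and finishes at minute 34.
Press setup cannot start until plate making (finishes minute 34); ink mixing (finishes minute 65). The controlling bound is minute 65, so press setup finishes at 65 + 30 = minute 95.
After press setup (finishes minute 95, plus 25-minute gap → minute 120), drying can start at minute 120 and finishes at minute 147.
Trimming cannot start until drying (finishes minute 147); plate making (finishes minute 34); press setup (finishes minute 95). The controlling bound is minute 147, so trimming finishes at 147 + 45 = minute 192.
Folding needs all of trimming (finishes minute 192); ink mixing (finishes minute 65). That puts its earliest start at minute 192; it finishes at 192 + 15 = minute 207.
Boxing needs all of plate making (finishes minute 34); folding (finishes minute 207, plus 15-minute gap → minute 222). That puts its earliest start at minute 222; it finishes at 222 + 10 = minute 232.
The bindery step cannot begin until folding (finishes minute 207). It runs from minute 207 to 207 + 15 = minute 222.
All tasks are finished once the last one completes. Finish times: Plate making at 34, Ink mixing at 65, Press setup at 95, Drying at 147, Trimming at 192, Folding at 207, The bindery step at 222, Boxing at 232. The latest is minute 232.

232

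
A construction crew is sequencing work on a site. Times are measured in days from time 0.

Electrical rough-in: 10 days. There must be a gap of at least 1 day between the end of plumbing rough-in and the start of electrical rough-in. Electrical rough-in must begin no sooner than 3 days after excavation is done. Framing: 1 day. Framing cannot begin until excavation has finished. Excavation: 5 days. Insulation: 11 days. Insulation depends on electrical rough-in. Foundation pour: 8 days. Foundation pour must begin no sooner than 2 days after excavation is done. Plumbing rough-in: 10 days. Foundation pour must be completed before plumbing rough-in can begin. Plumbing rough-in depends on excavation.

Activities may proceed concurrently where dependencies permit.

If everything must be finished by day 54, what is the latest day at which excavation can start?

Insulation must finish by day 54; it takes 11 days, so it must start by 54 − 11 = day 43.
Electrical rough-in feeds into insulation (must start by day 43); so electrical rough-in must finish by day 43 and therefore start by day 33.
Plumbing rough-in feeds into electrical rough-in (must start by day 33, minus 1-day gap → day 32); so plumbing rough-in must finish by day 32 and therefore start by day 22.
Since plumbing rough-in (must start by day 22) depends on it, foundation pour must finish by day 22. Backing off its 8-day duration gives a latest start of day 14.
Framing must finish by day 54; it takes 1 day, so it must start by 54 − 1 = day 53.
Excavation must finish in time for foundation pour (must start by day 14, minus 2-day gap → day 12); framing (must start by day 53); plumbing rough-in (must start by day 22); electrical rough-in (must start by day 33, minus 3-day gap → day 30). The tightest is day 12, so excavation must start by 12 − 5 = day 7.

7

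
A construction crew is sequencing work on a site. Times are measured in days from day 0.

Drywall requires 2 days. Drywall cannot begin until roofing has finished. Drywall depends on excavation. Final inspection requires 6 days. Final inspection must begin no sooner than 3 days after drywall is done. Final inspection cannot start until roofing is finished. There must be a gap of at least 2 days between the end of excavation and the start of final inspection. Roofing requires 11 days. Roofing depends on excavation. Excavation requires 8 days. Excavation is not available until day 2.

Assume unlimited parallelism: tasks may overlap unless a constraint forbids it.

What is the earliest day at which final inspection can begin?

26

After its own release at day 2, excavation can start at day 2 and finishes at day 10.
Roofing cannot begin until excavation (finishes day 10). It runs from day 10 to 10 + 11 = day 21.
Drywall cannot start until roofing (finishes day 21); excavation (finishes day 10). The controlling bound is day 21, so drywall finishes at 21 + 2 = day 23.
Final inspection waits on drywall (finishes day 23, plus 3-day gap → day 26); roofing (finishes day 21); excavation (finishes day 10, plus 2-day gap → day 12). The latest of these is day 26, which is the earliest final inspection can start.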